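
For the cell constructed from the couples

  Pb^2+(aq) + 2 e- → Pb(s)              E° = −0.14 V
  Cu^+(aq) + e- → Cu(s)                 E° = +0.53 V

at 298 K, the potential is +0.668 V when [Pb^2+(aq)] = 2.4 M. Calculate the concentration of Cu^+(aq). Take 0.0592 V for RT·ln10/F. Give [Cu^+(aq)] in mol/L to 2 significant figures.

Cu⁺/Cu is the cathode (higher E°); E°cell = +0.53 − (−0.14) = +0.67 V with n = 2.
From the Nernst equation, log Q = n(E° − E)/0.0592 = 2·(+0.67 − (+0.668))/0.0592 = 0.068.
The balanced reaction is 2 Cu^+(aq) + Pb(s) → 2 Cu(s) + Pb^2+(aq), so Q = [Pb^2+(aq)] / [Cu^+(aq)]^2.
Isolating [Cu^+(aq)] in Q = 10^{0.068} yields log [Cu^+(aq)] = 0.156, i.e. 1.4 M.

1.4 M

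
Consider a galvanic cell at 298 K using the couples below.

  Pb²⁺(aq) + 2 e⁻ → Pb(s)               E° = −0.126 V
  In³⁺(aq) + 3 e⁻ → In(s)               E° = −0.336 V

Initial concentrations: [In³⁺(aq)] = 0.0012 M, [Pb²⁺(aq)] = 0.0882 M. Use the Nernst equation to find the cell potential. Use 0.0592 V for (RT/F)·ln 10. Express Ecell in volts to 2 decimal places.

+0.24 V

The Pb²⁺/Pb couple has the more positive E°, so it is the cathode; In³⁺/In is the anode.
E°cell = −0.126 − (−0.336) = +0.210 V, with n = 6 electrons transferred.
The balanced reaction is 3 Pb²⁺(aq) + 2 In(s) → 3 Pb(s) + 2 In³⁺(aq), so Q = [In³⁺(aq)]^2 / [Pb²⁺(aq)]^3 = 0.0021 and log Q = −2.678.
Applying E = E° − (RT ln10/nF)·log Q gives +0.210 − (0.0592/6)(−2.678) = +0.24 V.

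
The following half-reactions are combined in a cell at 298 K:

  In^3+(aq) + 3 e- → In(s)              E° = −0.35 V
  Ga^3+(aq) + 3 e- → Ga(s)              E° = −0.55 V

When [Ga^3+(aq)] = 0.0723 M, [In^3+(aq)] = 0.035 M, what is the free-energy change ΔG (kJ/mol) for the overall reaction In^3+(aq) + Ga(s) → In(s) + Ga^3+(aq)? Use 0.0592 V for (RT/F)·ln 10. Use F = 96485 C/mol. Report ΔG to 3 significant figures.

−56.1 kJ/mol

With In³⁺/In reduced at the cathode, E°cell = −0.35 − (−0.55) = +0.20 V and n = 3.
Here Q = [Ga^3+(aq)] / [In^3+(aq)] = 2.07 (log Q = 0.315), giving E = +0.20 − (0.0592/3)·(0.315) = +0.1938 V.
ΔG = −nFE = −(3)(96485)(+0.1938) J/mol = −56.1 kJ/mol.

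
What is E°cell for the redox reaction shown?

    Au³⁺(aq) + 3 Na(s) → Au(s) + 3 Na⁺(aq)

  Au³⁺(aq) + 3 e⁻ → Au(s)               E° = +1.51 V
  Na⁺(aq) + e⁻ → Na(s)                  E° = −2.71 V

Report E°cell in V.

+4.22 V

Au³⁺(aq) gains electrons, so the Au³⁺/Au couple is the cathode; the Na⁺/Na couple is the anode.
E°cell = E°(cathode) − E°(anode) = +1.51 − (−2.71) = +4.22 V.
The positive value indicates the reaction is spontaneous as written.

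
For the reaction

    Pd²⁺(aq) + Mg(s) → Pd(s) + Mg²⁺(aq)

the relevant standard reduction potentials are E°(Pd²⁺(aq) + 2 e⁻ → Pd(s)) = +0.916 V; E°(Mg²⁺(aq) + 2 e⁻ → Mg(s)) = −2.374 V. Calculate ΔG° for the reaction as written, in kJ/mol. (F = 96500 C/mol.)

In the reaction as written Pd²⁺(aq) is reduced, so the Pd²⁺/Pd couple is the cathode and Mg²⁺/Mg is the anode.
E°cell = +0.916 − (−2.374) = +3.290 V; balancing electrons gives n = 2.
ΔG° = −nFE°cell = −(2)(96500)(+3.290) J/mol = −635 kJ/mol.

−635 kJ/mol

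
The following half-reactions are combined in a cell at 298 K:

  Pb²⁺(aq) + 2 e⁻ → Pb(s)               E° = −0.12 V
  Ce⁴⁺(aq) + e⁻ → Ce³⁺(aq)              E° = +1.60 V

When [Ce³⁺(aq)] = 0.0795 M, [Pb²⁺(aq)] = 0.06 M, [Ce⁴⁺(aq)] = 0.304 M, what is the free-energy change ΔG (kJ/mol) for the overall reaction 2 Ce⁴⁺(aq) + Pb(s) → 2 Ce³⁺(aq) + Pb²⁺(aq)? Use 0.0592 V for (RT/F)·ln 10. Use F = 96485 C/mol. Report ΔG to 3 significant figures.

With Ce⁴⁺/Ce³⁺ reduced at the cathode, E°cell = +1.60 − (−0.12) = +1.72 V and n = 2.
The reaction quotient is ([Ce³⁺(aq)]^2·[Pb²⁺(aq)]) / [Ce⁴⁺(aq)]^2 = 0.0041; by Nernst, E = +1.72 − (0.0592/2)(−2.387) = +1.7907 V.
ΔG = −nFE = −(2)(96485)(+1.7907) J/mol = −346 kJ/mol.

−346 kJ/mol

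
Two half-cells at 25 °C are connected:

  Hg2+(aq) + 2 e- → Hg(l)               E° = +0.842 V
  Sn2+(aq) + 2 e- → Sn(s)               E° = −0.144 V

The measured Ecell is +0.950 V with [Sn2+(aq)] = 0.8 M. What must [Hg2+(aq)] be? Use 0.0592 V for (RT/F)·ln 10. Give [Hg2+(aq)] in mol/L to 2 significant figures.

0.049 M

With Hg²⁺/Hg at the cathode and Sn²⁺/Sn at the anode, E°cell = +0.842 − (−0.144) = +0.986 V (n = 2).
Since E = E° − (0.0592/n)·log Q, log Q = n(E° − E)/0.0592 = 1.216.
Balancing electrons gives Hg2+(aq) + Sn(s) → Hg(l) + Sn2+(aq); thus Q = [Sn2+(aq)] / [Hg2+(aq)].
Isolating [Hg2+(aq)] in Q = 10^{1.216} yields log [Hg2+(aq)] = −1.313, i.e. 0.049 M.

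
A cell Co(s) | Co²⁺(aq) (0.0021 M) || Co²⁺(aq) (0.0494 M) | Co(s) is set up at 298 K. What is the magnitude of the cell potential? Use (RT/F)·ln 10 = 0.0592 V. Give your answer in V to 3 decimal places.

0.041 V

For a concentration cell E°cell = 0, since both electrodes use the same couple.
The compartment with the higher Co²⁺(aq) concentration (0.0494 M) acts as the cathode; ions are reduced there and produced at the dilute (0.0021 M) anode.
With n = 2, Ecell = −(0.0592/2)·log([dilute]/[conc]) = −(0.0592/2)·log(0.0021/0.0494) = +0.041 V.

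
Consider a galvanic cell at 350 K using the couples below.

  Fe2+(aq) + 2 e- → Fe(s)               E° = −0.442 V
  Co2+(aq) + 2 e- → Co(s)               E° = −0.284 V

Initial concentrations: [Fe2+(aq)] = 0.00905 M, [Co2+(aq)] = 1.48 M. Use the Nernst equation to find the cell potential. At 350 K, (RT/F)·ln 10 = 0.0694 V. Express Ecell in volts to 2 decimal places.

+0.23 V

Since E°(Co²⁺/Co) > E°(Fe²⁺/Fe), Co²⁺/Co serves as the cathode.
E°cell = −0.284 − (−0.442) = +0.158 V, with n = 2 electrons transferred.
The balanced reaction is Co2+(aq) + Fe(s) → Co(s) + Fe2+(aq), so Q = [Fe2+(aq)] / [Co2+(aq)] = 0.00611 and log Q = −2.214.
E = E° − (0.0694/n)·log Q = +0.158 − (0.0694/2)(−2.214) = +0.23 V.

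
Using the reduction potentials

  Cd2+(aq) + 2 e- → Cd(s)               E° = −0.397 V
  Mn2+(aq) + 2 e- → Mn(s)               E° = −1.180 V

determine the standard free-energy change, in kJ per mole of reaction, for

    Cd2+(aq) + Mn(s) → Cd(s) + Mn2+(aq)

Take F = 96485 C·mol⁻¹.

In the reaction as written Cd2+(aq) is reduced, so the Cd²⁺/Cd couple is the cathode and Mn²⁺/Mn is the anode.
E°cell = −0.397 − (−1.180) = +0.783 V; balancing electrons gives n = 2.
ΔG° = −nFE°cell = −(2)(96485)(+0.783) J/mol = −151 kJ/mol.

−151 kJ/mol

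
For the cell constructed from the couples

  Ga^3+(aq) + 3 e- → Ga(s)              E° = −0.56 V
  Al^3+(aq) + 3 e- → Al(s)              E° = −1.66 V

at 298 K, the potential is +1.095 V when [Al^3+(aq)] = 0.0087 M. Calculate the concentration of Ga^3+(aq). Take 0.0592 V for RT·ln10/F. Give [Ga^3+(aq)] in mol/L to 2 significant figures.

0.0049 M

With Ga³⁺/Ga at the cathode and Al³⁺/Al at the anode, E°cell = −0.56 − (−1.66) = +1.10 V (n = 3).
Rearranging E = E° − (0.0592/n)·log Q gives log Q = 3(+1.10 − (+1.095))/0.0592 = 0.253.
For Ga^3+(aq) + Al(s) → Ga(s) + Al^3+(aq), the reaction quotient is Q = [Al^3+(aq)] / [Ga^3+(aq)].
Isolating [Ga^3+(aq)] in Q = 10^{0.253} yields log [Ga^3+(aq)] = −2.313, i.e. 0.0049 M.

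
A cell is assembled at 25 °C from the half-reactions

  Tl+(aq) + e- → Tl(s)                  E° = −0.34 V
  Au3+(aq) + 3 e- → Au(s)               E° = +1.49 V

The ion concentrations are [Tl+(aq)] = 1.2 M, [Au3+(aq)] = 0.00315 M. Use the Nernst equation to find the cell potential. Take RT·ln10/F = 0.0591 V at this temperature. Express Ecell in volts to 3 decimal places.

+1.776 V

Au³⁺/Au is reduced (cathode, E° = +1.49 V) and Tl⁺/Tl is oxidized (anode).
The standard potential is +1.49 − (−0.34) = +1.83 V and the balanced reaction transfers n = 3 electrons.
Balancing gives Au3+(aq) + 3 Tl(s) → Au(s) + 3 Tl+(aq); hence Q = [Tl+(aq)]^3 / [Au3+(aq)] = 549 (log Q = 2.739).
E = E° − (0.0591/n)·log Q = +1.83 − (0.0591/3)(2.739) = +1.776 V.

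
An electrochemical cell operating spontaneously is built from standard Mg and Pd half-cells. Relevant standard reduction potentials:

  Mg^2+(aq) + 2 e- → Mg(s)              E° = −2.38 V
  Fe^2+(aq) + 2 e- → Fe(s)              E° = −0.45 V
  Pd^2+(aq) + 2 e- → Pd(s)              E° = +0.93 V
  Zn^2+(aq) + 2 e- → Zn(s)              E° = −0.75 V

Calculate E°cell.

+3.31 V

The Pd²⁺/Pd couple has the higher E°, so Pd ion is reduced (cathode) and Mg is oxidized (anode).
E°cell = E°(cathode) − E°(anode) = +0.93 − (−2.38) = +3.31 V.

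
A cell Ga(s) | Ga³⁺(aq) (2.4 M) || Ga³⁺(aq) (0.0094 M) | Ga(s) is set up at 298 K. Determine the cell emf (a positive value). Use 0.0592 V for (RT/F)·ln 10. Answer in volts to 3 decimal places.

0.047 V

For a concentration cell E°cell = 0, since both electrodes use the same couple.
The compartment with the higher Ga³⁺(aq) concentration (2.4 M) acts as the cathode; ions are reduced there and produced at the dilute (0.0094 M) anode.
With n = 3, Ecell = −(0.0592/3)·log([dilute]/[conc]) = −(0.0592/3)·log(0.0094/2.4) = +0.047 V.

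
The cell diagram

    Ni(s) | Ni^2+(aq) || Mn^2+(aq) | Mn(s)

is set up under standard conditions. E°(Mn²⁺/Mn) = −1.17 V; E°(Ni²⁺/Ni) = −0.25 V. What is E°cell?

By convention the left-hand electrode in cell notation is the anode (oxidation) and the right-hand electrode is the cathode (reduction).
E°cell = E°(right) − E°(left) = −1.17 − (−0.25) = −0.92 V.
The negative sign shows that, as written, the cell would require an external voltage to drive the reaction.

−0.92 V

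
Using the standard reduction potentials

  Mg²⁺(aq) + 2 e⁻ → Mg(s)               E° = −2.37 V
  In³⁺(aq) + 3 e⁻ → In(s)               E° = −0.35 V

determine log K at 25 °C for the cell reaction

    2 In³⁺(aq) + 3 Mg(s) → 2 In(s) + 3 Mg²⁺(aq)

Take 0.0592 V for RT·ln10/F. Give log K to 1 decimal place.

log K = 204.7

The In³⁺/In couple is reduced (cathode); E°cell = −0.35 − (−2.37) = +2.02 V with n = 6.
At equilibrium E = 0, so log K = nE°cell / 0.0592 = (6)(+2.02) / 0.0592 = 204.7.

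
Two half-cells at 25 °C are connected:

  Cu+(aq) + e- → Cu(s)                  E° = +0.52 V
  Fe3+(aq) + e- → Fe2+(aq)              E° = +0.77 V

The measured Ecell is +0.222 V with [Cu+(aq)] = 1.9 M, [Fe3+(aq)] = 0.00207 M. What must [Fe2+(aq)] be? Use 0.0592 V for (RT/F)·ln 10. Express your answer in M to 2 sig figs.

0.0032 M

With Fe³⁺/Fe²⁺ at the cathode and Cu⁺/Cu at the anode, E°cell = +0.77 − (+0.52) = +0.25 V (n = 1).
Since E = E° − (0.0592/n)·log Q, log Q = n(E° − E)/0.0592 = 0.473.
The balanced reaction is Fe3+(aq) + Cu(s) → Fe2+(aq) + Cu+(aq), so Q = ([Fe2+(aq)]·[Cu+(aq)]) / [Fe3+(aq)].
Solving for the unknown gives log [Fe2+(aq)] = −2.490, so [Fe2+(aq)] ≈ 0.0032 M.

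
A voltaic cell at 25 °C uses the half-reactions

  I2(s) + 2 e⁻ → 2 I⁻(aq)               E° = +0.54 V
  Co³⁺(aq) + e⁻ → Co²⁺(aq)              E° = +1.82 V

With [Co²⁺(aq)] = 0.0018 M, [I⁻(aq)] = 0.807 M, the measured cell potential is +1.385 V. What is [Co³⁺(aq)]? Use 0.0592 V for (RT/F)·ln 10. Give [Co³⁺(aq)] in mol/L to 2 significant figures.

0.13 M

The Co³⁺/Co²⁺ couple has the larger reduction potential, so it is the cathode: E°cell = +1.82 − (+0.54) = +1.28 V and n = 2.
Rearranging E = E° − (0.0592/n)·log Q gives log Q = 2(+1.28 − (+1.385))/0.0592 = −3.547.
Balancing electrons gives 2 Co³⁺(aq) + 2 I⁻(aq) → 2 Co²⁺(aq) + I2(s); thus Q = [Co²⁺(aq)]^2 / ([Co³⁺(aq)]^2·[I⁻(aq)]^2).
Solving for the unknown gives log [Co³⁺(aq)] = −0.878, so [Co³⁺(aq)] ≈ 0.13 M.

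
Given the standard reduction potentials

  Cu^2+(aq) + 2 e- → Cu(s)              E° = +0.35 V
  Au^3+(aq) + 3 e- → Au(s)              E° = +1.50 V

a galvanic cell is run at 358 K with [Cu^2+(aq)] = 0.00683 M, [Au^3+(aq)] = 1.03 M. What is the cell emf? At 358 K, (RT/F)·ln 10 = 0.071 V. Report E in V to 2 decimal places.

+1.23 V

The Au³⁺/Au couple has the more positive E°, so it is the cathode; Cu²⁺/Cu is the anode.
E°cell = +1.50 − (+0.35) = +1.15 V, with n = 6 electrons transferred.
Balancing gives 2 Au^3+(aq) + 3 Cu(s) → 2 Au(s) + 3 Cu^2+(aq); hence Q = [Cu^2+(aq)]^3 / [Au^3+(aq)]^2 = 3×10^−7 (log Q = −6.522).
Applying E = E° − (RT ln10/nF)·log Q gives +1.15 − (0.071/6)(−6.522) = +1.23 V.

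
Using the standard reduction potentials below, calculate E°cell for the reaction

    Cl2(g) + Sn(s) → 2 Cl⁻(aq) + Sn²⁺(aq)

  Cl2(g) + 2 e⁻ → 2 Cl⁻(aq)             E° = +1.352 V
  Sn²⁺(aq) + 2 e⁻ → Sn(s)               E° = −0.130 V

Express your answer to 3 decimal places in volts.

Cl2(g) gains electrons, so the Cl₂/Cl⁻ couple is the cathode; the Sn²⁺/Sn couple is the anode.
E°cell = E°(cathode) − E°(anode) = +1.352 − (−0.130) = +1.482 V.

+1.482 V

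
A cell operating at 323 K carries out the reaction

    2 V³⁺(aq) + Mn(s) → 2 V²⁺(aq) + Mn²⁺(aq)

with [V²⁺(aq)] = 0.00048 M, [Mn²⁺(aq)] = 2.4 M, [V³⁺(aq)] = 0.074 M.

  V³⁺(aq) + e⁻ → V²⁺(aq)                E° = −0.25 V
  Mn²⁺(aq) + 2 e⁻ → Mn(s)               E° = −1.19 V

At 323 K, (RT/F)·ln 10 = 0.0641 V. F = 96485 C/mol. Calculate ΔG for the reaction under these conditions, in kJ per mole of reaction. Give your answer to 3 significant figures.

−206 kJ/mol

The standard cell potential is −0.25 − (−1.19) = +0.94 V, with n = 2 electrons in the balanced equation.
The reaction quotient is ([V²⁺(aq)]^2·[Mn²⁺(aq)]) / [V³⁺(aq)]^2 = 0.000101; by Nernst, E = +0.94 − (0.0641/2)(−3.996) = +1.0681 V.
ΔG = −nFE = −(2)(96485)(+1.0681) J/mol = −206 kJ/mol.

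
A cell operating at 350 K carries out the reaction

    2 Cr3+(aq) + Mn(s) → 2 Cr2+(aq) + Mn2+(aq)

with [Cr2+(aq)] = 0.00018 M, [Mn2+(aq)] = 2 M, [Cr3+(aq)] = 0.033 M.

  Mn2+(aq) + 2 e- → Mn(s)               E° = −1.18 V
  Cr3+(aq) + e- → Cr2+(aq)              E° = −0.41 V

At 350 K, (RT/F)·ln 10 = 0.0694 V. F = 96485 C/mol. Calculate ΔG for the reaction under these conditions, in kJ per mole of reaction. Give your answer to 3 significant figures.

−177 kJ/mol

E°cell = −0.41 − (−1.18) = +0.77 V; the balanced reaction transfers n = 2 electrons.
Here Q = ([Cr2+(aq)]^2·[Mn2+(aq)]) / [Cr3+(aq)]^2 = 5.95×10^−5 (log Q = −4.225), giving E = +0.77 − (0.0694/2)·(−4.225) = +0.9166 V.
Then ΔG = −nFE = −2 × 96485 × +0.9166 J/mol = −177 kJ/mol.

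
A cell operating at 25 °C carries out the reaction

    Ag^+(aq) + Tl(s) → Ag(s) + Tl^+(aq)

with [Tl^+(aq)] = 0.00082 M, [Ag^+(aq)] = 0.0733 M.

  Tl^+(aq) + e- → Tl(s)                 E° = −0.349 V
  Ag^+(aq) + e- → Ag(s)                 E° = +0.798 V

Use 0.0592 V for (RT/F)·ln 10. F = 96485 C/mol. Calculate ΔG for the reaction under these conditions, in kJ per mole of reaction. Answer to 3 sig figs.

−122 kJ/mol

The standard cell potential is +0.798 − (−0.349) = +1.147 V, with n = 1 electron in the balanced equation.
Here Q = [Tl^+(aq)] / [Ag^+(aq)] = 0.0112 (log Q = −1.951), giving E = +1.147 − (0.0592/1)·(−1.951) = +1.2625 V.
Then ΔG = −nFE = −1 × 96485 × +1.2625 J/mol = −122 kJ/mol.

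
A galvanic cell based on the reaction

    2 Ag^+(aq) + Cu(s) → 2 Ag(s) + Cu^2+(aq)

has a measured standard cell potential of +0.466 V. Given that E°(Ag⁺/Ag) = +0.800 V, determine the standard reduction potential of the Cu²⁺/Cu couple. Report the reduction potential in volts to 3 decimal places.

+0.334 V

In the reaction as written the Ag⁺/Ag couple is reduced (cathode) and Cu²⁺/Cu is oxidized (anode), so E°cell = E°(Ag⁺/Ag) − E°(Cu²⁺/Cu).
E°(Cu²⁺/Cu) = E°(cathode) − E°cell = +0.800 − (+0.466) = +0.334 V.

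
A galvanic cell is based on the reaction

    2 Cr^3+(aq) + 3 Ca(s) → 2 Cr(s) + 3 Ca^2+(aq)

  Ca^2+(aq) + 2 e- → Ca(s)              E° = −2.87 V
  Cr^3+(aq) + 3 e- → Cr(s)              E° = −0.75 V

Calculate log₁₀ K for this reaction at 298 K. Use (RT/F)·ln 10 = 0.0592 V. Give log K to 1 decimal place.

log K = 214.9

The Cr³⁺/Cr couple is reduced (cathode); E°cell = −0.75 − (−2.87) = +2.12 V with n = 6.
At equilibrium E = 0, so log K = nE°cell / 0.0592 = (6)(+2.12) / 0.0592 = 214.9.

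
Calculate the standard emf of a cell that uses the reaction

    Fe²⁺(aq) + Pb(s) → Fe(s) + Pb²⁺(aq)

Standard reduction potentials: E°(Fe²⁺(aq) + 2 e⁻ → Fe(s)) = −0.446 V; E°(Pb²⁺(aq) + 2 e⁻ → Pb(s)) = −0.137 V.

In the reaction as written, Fe²⁺(aq) is reduced (cathode) and Pb²⁺(aq) is produced by oxidation at the anode.
E°cell = E°(cathode) − E°(anode) = −0.446 − (−0.137) = −0.309 V.
The negative E°cell means the reaction is non-spontaneous in the direction written.

−0.309 V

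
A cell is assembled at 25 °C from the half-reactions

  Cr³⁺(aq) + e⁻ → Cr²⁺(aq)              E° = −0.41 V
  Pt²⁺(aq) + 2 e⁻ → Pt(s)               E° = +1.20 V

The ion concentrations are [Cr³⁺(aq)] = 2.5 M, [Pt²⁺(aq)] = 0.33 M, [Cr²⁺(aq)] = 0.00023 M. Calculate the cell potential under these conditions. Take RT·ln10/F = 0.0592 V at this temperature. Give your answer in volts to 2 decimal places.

Since E°(Pt²⁺/Pt) > E°(Cr³⁺/Cr²⁺), Pt²⁺/Pt serves as the cathode.
E°cell = E°cat − E°an = +1.20 − (−0.41) = +1.61 V; n = 2.
Balancing gives Pt²⁺(aq) + 2 Cr²⁺(aq) → Pt(s) + 2 Cr³⁺(aq); hence Q = [Cr³⁺(aq)]^2 / ([Pt²⁺(aq)]·[Cr²⁺(aq)]^2) = 3.58×10^8 (log Q = 8.554).
Applying E = E° − (RT ln10/nF)·log Q gives +1.61 − (0.0592/2)(8.554) = +1.36 V.

+1.36 V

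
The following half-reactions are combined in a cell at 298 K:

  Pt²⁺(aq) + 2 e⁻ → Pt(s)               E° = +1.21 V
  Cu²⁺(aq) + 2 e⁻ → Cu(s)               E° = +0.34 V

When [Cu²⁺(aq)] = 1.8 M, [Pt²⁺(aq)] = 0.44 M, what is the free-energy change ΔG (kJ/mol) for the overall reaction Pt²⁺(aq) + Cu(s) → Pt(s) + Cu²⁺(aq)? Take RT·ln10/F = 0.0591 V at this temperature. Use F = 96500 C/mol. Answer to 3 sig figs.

−164 kJ/mol

E°cell = +1.21 − (+0.34) = +0.87 V; the balanced reaction transfers n = 2 electrons.
Here Q = [Cu²⁺(aq)] / [Pt²⁺(aq)] = 4.09 (log Q = 0.612), giving E = +0.87 − (0.0591/2)·(0.612) = +0.8519 V.
Finally ΔG = −nFE = −(2)(96500 C/mol)(+0.8519 V) = −164 kJ/mol.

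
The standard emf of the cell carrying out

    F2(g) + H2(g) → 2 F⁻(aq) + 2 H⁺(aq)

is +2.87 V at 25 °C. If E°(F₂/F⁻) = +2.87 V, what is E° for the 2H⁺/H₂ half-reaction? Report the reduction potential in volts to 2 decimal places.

In the reaction as written the F₂/F⁻ couple is reduced (cathode) and 2H⁺/H₂ is oxidized (anode), so E°cell = E°(F₂/F⁻) − E°(2H⁺/H₂).
E°(2H⁺/H₂) = E°(cathode) − E°cell = +2.87 − (+2.87) = +0.00 V.

+0.00 V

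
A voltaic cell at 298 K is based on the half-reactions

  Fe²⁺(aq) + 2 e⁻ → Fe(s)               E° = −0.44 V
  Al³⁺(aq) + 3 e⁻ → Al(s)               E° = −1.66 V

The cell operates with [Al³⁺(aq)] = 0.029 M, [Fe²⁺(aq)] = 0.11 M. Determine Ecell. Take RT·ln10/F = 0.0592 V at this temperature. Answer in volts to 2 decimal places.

Since E°(Fe²⁺/Fe) > E°(Al³⁺/Al), Fe²⁺/Fe serves as the cathode.
The standard potential is −0.44 − (−1.66) = +1.22 V and the balanced reaction transfers n = 6 electrons.
The balanced reaction is 3 Fe²⁺(aq) + 2 Al(s) → 3 Fe(s) + 2 Al³⁺(aq), so Q = [Al³⁺(aq)]^2 / [Fe²⁺(aq)]^3 = 0.632 and log Q = −0.199.
E = E° − (0.0592/n)·log Q = +1.22 − (0.0592/6)(−0.199) = +1.22 V.

+1.22 V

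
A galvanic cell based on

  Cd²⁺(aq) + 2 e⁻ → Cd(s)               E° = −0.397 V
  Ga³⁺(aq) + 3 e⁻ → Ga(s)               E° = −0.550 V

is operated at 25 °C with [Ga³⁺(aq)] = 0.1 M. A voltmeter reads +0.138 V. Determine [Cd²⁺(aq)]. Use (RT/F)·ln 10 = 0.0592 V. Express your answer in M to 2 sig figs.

Cd²⁺/Cd is the cathode (higher E°); E°cell = −0.397 − (−0.550) = +0.153 V with n = 6.
From the Nernst equation, log Q = n(E° − E)/0.0592 = 6·(+0.153 − (+0.138))/0.0592 = 1.520.
For 3 Cd²⁺(aq) + 2 Ga(s) → 3 Cd(s) + 2 Ga³⁺(aq), the reaction quotient is Q = [Ga³⁺(aq)]^2 / [Cd²⁺(aq)]^3.
Isolating [Cd²⁺(aq)] in Q = 10^{1.520} yields log [Cd²⁺(aq)] = −1.173, i.e. 0.067 M.

0.067 M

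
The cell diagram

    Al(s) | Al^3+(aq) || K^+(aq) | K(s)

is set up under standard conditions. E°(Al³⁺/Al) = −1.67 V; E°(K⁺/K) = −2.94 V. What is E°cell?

−1.27 V

By convention the left-hand electrode in cell notation is the anode (oxidation) and the right-hand electrode is the cathode (reduction).
E°cell = E°(right) − E°(left) = −2.94 − (−1.67) = −1.27 V.
The negative sign shows that, as written, the cell would require an external voltage to drive the reaction.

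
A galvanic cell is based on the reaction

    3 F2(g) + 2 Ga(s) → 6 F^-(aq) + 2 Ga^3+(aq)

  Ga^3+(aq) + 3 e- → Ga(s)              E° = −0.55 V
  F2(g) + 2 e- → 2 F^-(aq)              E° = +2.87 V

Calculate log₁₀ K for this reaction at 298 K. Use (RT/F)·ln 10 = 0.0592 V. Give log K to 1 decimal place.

The F₂/F⁻ couple is reduced (cathode); E°cell = +2.87 − (−0.55) = +3.42 V with n = 6.
At equilibrium E = 0, so log K = nE°cell / 0.0592 = (6)(+3.42) / 0.0592 = 346.6.

log K = 346.6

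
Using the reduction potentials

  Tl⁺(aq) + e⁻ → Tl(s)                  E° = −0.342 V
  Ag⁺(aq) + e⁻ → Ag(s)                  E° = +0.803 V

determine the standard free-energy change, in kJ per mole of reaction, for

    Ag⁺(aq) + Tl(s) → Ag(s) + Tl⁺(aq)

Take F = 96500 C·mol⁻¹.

−110 kJ/mol

In the reaction as written Ag⁺(aq) is reduced, so the Ag⁺/Ag couple is the cathode and Tl⁺/Tl is the anode.
E°cell = +0.803 − (−0.342) = +1.145 V; balancing electrons gives n = 1.
ΔG° = −nFE°cell = −(1)(96500)(+1.145) J/mol = −110 kJ/mol.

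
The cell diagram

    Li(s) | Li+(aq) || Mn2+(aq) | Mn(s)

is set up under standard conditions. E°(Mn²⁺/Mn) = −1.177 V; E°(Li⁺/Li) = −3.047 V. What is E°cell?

+1.870 V

By convention the left-hand electrode in cell notation is the anode (oxidation) and the right-hand electrode is the cathode (reduction).
E°cell = E°(right) − E°(left) = −1.177 − (−3.047) = +1.870 V.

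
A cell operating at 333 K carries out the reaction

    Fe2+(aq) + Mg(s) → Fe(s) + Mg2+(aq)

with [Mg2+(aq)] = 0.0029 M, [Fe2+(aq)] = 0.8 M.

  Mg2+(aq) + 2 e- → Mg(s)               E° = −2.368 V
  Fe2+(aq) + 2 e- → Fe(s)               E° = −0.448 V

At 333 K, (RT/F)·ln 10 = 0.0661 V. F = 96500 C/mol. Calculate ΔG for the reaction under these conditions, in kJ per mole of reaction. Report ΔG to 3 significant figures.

−386 kJ/mol

E°cell = −0.448 − (−2.368) = +1.920 V; the balanced reaction transfers n = 2 electrons.
Here Q = [Mg2+(aq)] / [Fe2+(aq)] = 0.00362 (log Q = −2.441), giving E = +1.920 − (0.0661/2)·(−2.441) = +2.0007 V.
ΔG = −nFE = −(2)(96500)(+2.0007) J/mol = −386 kJ/mol.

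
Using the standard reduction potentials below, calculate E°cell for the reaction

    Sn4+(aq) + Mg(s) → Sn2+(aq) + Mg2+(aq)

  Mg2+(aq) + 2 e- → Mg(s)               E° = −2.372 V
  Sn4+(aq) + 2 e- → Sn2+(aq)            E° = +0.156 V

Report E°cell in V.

+2.528 V

In the reaction as written, Sn4+(aq) is reduced (cathode) and Mg2+(aq) is produced by oxidation at the anode.
E°cell = E°(cathode) − E°(anode) = +0.156 − (−2.372) = +2.528 V.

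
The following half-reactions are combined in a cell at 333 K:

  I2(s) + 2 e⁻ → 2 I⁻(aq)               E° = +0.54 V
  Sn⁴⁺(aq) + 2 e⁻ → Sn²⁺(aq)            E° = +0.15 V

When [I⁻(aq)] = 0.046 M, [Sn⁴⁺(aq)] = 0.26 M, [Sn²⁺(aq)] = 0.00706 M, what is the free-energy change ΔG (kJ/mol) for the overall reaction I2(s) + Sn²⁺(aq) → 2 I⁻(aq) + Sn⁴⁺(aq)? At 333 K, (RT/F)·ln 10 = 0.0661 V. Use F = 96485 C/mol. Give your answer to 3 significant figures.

With I₂/I⁻ reduced at the cathode, E°cell = +0.54 − (+0.15) = +0.39 V and n = 2.
The reaction quotient is ([I⁻(aq)]^2·[Sn⁴⁺(aq)]) / [Sn²⁺(aq)] = 0.0779; by Nernst, E = +0.39 − (0.0661/2)(−1.108) = +0.4266 V.
ΔG = −nFE = −(2)(96485)(+0.4266) J/mol = −82.3 kJ/mol.

−82.3 kJ/mol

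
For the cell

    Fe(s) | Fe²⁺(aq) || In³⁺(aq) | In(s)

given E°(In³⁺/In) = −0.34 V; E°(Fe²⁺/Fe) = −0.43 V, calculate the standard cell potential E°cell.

By convention the left-hand electrode in cell notation is the anode (oxidation) and the right-hand electrode is the cathode (reduction).
E°cell = E°(right) − E°(left) = −0.34 − (−0.43) = +0.09 V.

+0.09 V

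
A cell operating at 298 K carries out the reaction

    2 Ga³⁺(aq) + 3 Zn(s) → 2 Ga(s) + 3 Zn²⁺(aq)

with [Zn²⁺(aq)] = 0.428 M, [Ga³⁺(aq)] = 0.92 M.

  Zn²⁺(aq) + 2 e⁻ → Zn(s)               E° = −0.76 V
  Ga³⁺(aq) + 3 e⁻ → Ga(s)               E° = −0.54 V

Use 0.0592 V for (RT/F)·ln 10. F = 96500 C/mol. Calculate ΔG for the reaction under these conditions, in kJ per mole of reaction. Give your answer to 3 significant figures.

−133 kJ/mol

E°cell = −0.54 − (−0.76) = +0.22 V; the balanced reaction transfers n = 6 electrons.
The reaction quotient is [Zn²⁺(aq)]^3 / [Ga³⁺(aq)]^2 = 0.0926; by Nernst, E = +0.22 − (0.0592/6)(−1.033) = +0.2302 V.
ΔG = −nFE = −(6)(96500)(+0.2302) J/mol = −133 kJ/mol.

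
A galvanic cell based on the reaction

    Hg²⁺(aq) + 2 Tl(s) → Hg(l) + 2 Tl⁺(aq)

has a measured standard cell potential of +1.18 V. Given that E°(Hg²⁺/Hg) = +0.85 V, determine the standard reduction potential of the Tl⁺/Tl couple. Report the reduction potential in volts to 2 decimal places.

In the reaction as written the Hg²⁺/Hg couple is reduced (cathode) and Tl⁺/Tl is oxidized (anode), so E°cell = E°(Hg²⁺/Hg) − E°(Tl⁺/Tl).
E°(Tl⁺/Tl) = E°(cathode) − E°cell = +0.85 − (+1.18) = −0.33 V.

−0.33 V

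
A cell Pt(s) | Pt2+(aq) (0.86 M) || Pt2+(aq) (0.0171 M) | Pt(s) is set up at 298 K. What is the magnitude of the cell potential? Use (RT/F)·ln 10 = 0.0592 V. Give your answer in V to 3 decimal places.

For a concentration cell E°cell = 0, since both electrodes use the same couple.
The compartment with the higher Pt2+(aq) concentration (0.86 M) acts as the cathode; ions are reduced there and produced at the dilute (0.0171 M) anode.
With n = 2, Ecell = −(0.0592/2)·log([dilute]/[conc]) = −(0.0592/2)·log(0.0171/0.86) = +0.050 V.

0.050 V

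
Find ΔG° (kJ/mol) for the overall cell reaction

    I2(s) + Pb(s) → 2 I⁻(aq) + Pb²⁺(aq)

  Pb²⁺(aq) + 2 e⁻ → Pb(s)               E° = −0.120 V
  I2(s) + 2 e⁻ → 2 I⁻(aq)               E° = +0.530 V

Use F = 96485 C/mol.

In the reaction as written I2(s) is reduced, so the I₂/I⁻ couple is the cathode and Pb²⁺/Pb is the anode.
E°cell = +0.530 − (−0.120) = +0.650 V; balancing electrons gives n = 2.
ΔG° = −nFE°cell = −(2)(96485)(+0.650) J/mol = −125 kJ/mol.

−125 kJ/mol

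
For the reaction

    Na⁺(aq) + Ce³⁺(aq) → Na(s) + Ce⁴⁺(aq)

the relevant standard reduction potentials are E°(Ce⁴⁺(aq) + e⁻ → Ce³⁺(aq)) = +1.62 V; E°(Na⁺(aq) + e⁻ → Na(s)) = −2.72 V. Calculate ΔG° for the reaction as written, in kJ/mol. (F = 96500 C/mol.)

In the reaction as written Na⁺(aq) is reduced, so the Na⁺/Na couple is the cathode and Ce⁴⁺/Ce³⁺ is the anode.
E°cell = −2.72 − (+1.62) = −4.34 V; balancing electrons gives n = 1.
ΔG° = −nFE°cell = −(1)(96500)(−4.34) J/mol = +419 kJ/mol.

+419 kJ/mol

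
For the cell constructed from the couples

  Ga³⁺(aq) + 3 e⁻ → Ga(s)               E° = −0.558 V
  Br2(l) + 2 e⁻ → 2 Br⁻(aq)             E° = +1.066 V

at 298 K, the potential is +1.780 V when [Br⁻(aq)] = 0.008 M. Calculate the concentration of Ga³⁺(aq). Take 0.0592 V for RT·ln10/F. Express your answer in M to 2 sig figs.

Br₂/Br⁻ is the cathode (higher E°); E°cell = +1.066 − (−0.558) = +1.624 V with n = 6.
Rearranging E = E° − (0.0592/n)·log Q gives log Q = 6(+1.624 − (+1.780))/0.0592 = −15.811.
Balancing electrons gives 3 Br2(l) + 2 Ga(s) → 6 Br⁻(aq) + 2 Ga³⁺(aq); thus Q = [Br⁻(aq)]^6·[Ga³⁺(aq)]^2.
Isolating [Ga³⁺(aq)] in Q = 10^{−15.811} yields log [Ga³⁺(aq)] = −1.615, i.e. 0.024 M.

0.024 M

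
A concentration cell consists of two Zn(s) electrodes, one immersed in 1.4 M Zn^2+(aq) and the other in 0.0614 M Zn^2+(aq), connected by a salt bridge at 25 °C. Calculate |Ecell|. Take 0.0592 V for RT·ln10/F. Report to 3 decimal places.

0.040 V

For a concentration cell E°cell = 0, since both electrodes use the same couple.
The compartment with the higher Zn^2+(aq) concentration (1.4 M) acts as the cathode; ions are reduced there and produced at the dilute (0.0614 M) anode.
With n = 2, Ecell = −(0.0592/2)·log([dilute]/[conc]) = −(0.0592/2)·log(0.0614/1.4) = +0.040 V.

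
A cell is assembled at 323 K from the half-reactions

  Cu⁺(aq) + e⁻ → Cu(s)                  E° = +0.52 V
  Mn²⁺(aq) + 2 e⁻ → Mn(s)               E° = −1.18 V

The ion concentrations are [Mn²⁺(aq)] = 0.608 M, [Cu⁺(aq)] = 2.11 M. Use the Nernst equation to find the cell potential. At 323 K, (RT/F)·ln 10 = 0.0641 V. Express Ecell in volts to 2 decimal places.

The Cu⁺/Cu couple has the more positive E°, so it is the cathode; Mn²⁺/Mn is the anode.
E°cell = E°cat − E°an = +0.52 − (−1.18) = +1.70 V; n = 2.
For the overall reaction 2 Cu⁺(aq) + Mn(s) → 2 Cu(s) + Mn²⁺(aq), Q = [Mn²⁺(aq)] / [Cu⁺(aq)]^2 = 0.137, giving log Q = −0.865.
By the Nernst equation, E = +1.70 − (0.0641/2)·(−0.865) = +1.73 V.

+1.73 V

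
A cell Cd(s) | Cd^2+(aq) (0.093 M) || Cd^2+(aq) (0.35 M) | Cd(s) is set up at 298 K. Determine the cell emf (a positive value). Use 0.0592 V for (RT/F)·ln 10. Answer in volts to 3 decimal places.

For a concentration cell E°cell = 0, since both electrodes use the same couple.
The compartment with the higher Cd^2+(aq) concentration (0.35 M) acts as the cathode; ions are reduced there and produced at the dilute (0.093 M) anode.
With n = 2, Ecell = −(0.0592/2)·log([dilute]/[conc]) = −(0.0592/2)·log(0.093/0.35) = +0.017 V.

0.017 V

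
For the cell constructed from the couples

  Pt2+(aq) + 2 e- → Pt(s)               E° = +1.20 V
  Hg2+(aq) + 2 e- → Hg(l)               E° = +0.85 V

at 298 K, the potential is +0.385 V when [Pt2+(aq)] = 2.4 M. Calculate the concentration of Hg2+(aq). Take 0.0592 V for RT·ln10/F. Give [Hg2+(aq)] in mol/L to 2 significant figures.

The Pt²⁺/Pt couple has the larger reduction potential, so it is the cathode: E°cell = +1.20 − (+0.85) = +0.35 V and n = 2.
Rearranging E = E° − (0.0592/n)·log Q gives log Q = 2(+0.35 − (+0.385))/0.0592 = −1.182.
For Pt2+(aq) + Hg(l) → Pt(s) + Hg2+(aq), the reaction quotient is Q = [Hg2+(aq)] / [Pt2+(aq)].
Substituting the known concentrations and solving, log [Hg2+(aq)] = −0.802 and [Hg2+(aq)] = 0.16 M.

0.16 M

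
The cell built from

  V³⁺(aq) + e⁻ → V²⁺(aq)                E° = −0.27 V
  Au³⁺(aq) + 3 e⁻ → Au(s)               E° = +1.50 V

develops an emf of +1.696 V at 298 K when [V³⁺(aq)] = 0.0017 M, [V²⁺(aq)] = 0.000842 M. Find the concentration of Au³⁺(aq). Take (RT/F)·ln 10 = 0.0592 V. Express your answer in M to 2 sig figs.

The Au³⁺/Au couple has the larger reduction potential, so it is the cathode: E°cell = +1.50 − (−0.27) = +1.77 V and n = 3.
Since E = E° − (0.0592/n)·log Q, log Q = n(E° − E)/0.0592 = 3.750.
For Au³⁺(aq) + 3 V²⁺(aq) → Au(s) + 3 V³⁺(aq), the reaction quotient is Q = [V³⁺(aq)]^3 / ([Au³⁺(aq)]·[V²⁺(aq)]^3).
Isolating [Au³⁺(aq)] in Q = 10^{3.750} yields log [Au³⁺(aq)] = −2.835, i.e. 0.0015 M.

0.0015 M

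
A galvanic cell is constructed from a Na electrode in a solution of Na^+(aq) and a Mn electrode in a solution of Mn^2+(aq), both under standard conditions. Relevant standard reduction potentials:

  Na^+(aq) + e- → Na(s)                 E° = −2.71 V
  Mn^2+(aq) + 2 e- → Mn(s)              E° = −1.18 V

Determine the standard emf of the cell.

Of the two couples in this cell, the one with the more positive reduction potential is reduced at the cathode: here that is Mn²⁺/Mn (−1.18 V); Na⁺/Na (−2.71 V) is the anode.
E°cell = E°(cathode) − E°(anode) = −1.18 − (−2.71) = +1.53 V.

+1.53 V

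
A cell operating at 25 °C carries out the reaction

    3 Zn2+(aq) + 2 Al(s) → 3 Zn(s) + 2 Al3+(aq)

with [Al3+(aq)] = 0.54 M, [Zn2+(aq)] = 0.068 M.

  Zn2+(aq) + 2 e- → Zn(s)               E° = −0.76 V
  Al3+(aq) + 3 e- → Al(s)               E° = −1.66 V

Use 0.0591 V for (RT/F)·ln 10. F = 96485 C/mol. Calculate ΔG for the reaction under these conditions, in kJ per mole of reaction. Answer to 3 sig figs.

The standard cell potential is −0.76 − (−1.66) = +0.90 V, with n = 6 electrons in the balanced equation.
Here Q = [Al3+(aq)]^2 / [Zn2+(aq)]^3 = 927 (log Q = 2.967), giving E = +0.90 − (0.0591/6)·(2.967) = +0.8708 V.
Finally ΔG = −nFE = −(6)(96485 C/mol)(+0.8708 V) = −504 kJ/mol.

−504 kJ/mol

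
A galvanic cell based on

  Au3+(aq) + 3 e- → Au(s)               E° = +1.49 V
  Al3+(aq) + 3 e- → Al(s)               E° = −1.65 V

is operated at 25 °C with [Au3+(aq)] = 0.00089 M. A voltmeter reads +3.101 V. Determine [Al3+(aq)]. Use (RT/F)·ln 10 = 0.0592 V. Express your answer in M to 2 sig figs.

The Au³⁺/Au couple has the larger reduction potential, so it is the cathode: E°cell = +1.49 − (−1.65) = +3.14 V and n = 3.
Rearranging E = E° − (0.0592/n)·log Q gives log Q = 3(+3.14 − (+3.101))/0.0592 = 1.976.
The balanced reaction is Au3+(aq) + Al(s) → Au(s) + Al3+(aq), so Q = [Al3+(aq)] / [Au3+(aq)].
Isolating [Al3+(aq)] in Q = 10^{1.976} yields log [Al3+(aq)] = −1.075, i.e. 0.084 M.

0.084 M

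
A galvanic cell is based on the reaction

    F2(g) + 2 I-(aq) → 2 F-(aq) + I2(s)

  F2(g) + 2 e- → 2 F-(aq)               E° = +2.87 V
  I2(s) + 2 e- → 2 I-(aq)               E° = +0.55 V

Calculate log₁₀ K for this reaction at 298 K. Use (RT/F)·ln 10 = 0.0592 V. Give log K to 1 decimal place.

The F₂/F⁻ couple is reduced (cathode); E°cell = +2.87 − (+0.55) = +2.32 V with n = 2.
At equilibrium E = 0, so log K = nE°cell / 0.0592 = (2)(+2.32) / 0.0592 = 78.4.

log K = 78.4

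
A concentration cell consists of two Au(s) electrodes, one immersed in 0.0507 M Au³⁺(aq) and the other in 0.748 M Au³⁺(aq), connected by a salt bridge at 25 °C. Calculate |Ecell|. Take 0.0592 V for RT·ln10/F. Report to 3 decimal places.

For a concentration cell E°cell = 0, since both electrodes use the same couple.
The compartment with the higher Au³⁺(aq) concentration (0.748 M) acts as the cathode; ions are reduced there and produced at the dilute (0.0507 M) anode.
With n = 3, Ecell = −(0.0592/3)·log([dilute]/[conc]) = −(0.0592/3)·log(0.0507/0.748) = +0.023 V.

0.023 V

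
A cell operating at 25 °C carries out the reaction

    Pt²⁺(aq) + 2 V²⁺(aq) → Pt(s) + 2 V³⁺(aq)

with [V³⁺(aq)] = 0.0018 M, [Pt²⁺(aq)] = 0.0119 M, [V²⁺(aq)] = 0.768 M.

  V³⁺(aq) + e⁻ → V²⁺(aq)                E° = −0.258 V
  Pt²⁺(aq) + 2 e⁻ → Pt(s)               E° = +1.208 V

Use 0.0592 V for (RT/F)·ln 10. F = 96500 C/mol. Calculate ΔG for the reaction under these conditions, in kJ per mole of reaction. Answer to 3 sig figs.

The standard cell potential is +1.208 − (−0.258) = +1.466 V, with n = 2 electrons in the balanced equation.
The reaction quotient is [V³⁺(aq)]^2 / ([Pt²⁺(aq)]·[V²⁺(aq)]^2) = 0.000462; by Nernst, E = +1.466 − (0.0592/2)(−3.336) = +1.5647 V.
ΔG = −nFE = −(2)(96500)(+1.5647) J/mol = −302 kJ/mol.

−302 kJ/mol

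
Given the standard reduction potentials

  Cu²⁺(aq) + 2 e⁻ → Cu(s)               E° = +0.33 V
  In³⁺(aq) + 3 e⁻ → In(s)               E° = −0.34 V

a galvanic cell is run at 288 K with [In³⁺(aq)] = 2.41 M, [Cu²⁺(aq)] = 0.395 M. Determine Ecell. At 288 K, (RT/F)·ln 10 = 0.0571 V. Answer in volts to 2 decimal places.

Cu²⁺/Cu is reduced (cathode, E° = +0.33 V) and In³⁺/In is oxidized (anode).
E°cell = E°cat − E°an = +0.33 − (−0.34) = +0.67 V; n = 6.
The balanced reaction is 3 Cu²⁺(aq) + 2 In(s) → 3 Cu(s) + 2 In³⁺(aq), so Q = [In³⁺(aq)]^2 / [Cu²⁺(aq)]^3 = 94.2 and log Q = 1.974.
E = E° − (0.0571/n)·log Q = +0.67 − (0.0571/6)(1.974) = +0.65 V.

+0.65 V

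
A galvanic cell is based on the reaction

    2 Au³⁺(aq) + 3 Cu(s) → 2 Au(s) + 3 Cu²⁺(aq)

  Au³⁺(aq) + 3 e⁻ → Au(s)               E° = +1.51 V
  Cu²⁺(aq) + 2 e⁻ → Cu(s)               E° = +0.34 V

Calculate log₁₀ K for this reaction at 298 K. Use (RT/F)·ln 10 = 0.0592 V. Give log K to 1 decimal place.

The Au³⁺/Au couple is reduced (cathode); E°cell = +1.51 − (+0.34) = +1.17 V with n = 6.
At equilibrium E = 0, so log K = nE°cell / 0.0592 = (6)(+1.17) / 0.0592 = 118.6.

log K = 118.6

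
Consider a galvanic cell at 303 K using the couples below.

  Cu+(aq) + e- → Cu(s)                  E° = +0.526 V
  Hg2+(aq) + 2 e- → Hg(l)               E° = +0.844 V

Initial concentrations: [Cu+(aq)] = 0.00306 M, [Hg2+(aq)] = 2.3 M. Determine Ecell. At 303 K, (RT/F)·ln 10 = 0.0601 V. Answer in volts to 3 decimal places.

The Hg²⁺/Hg couple has the more positive E°, so it is the cathode; Cu⁺/Cu is the anode.
E°cell = +0.844 − (+0.526) = +0.318 V, with n = 2 electrons transferred.
Balancing gives Hg2+(aq) + 2 Cu(s) → Hg(l) + 2 Cu+(aq); hence Q = [Cu+(aq)]^2 / [Hg2+(aq)] = 4.07×10^−6 (log Q = −5.390).
Applying E = E° − (RT ln10/nF)·log Q gives +0.318 − (0.0601/2)(−5.390) = +0.480 V.

+0.480 V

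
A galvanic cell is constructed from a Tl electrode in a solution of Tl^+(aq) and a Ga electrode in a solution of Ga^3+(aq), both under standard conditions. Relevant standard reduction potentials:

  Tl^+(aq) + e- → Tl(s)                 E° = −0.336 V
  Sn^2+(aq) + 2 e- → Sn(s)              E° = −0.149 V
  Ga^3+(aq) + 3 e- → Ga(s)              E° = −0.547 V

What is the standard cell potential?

+0.211 V

The Tl⁺/Tl couple has the higher E°, so Tl ion is reduced (cathode) and Ga is oxidized (anode).
E°cell = E°(cathode) − E°(anode) = −0.336 − (−0.547) = +0.211 V.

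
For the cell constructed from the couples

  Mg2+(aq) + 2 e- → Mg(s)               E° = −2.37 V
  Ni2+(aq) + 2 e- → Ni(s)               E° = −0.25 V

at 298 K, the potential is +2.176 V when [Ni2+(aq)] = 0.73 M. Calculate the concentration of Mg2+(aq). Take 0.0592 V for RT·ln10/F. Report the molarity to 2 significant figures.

0.0094 M

The Ni²⁺/Ni couple has the larger reduction potential, so it is the cathode: E°cell = −0.25 − (−2.37) = +2.12 V and n = 2.
Rearranging E = E° − (0.0592/n)·log Q gives log Q = 2(+2.12 − (+2.176))/0.0592 = −1.892.
Balancing electrons gives Ni2+(aq) + Mg(s) → Ni(s) + Mg2+(aq); thus Q = [Mg2+(aq)] / [Ni2+(aq)].
Substituting the known concentrations and solving, log [Mg2+(aq)] = −2.029 and [Mg2+(aq)] = 0.0094 M.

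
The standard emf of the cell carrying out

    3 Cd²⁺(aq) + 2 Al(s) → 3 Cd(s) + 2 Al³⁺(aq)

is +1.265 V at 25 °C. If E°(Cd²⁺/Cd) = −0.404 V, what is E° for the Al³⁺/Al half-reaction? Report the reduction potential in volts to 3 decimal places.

−1.669 V

In the reaction as written the Cd²⁺/Cd couple is reduced (cathode) and Al³⁺/Al is oxidized (anode), so E°cell = E°(Cd²⁺/Cd) − E°(Al³⁺/Al).
E°(Al³⁺/Al) = E°(cathode) − E°cell = −0.404 − (+1.265) = −1.669 V.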